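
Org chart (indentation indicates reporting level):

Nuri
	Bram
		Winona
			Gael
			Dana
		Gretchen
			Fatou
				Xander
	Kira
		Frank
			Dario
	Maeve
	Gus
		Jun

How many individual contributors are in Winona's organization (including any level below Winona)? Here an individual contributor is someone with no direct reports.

2

The people in Winona's organization with no one reporting to them are Dana, Gael. That is 2.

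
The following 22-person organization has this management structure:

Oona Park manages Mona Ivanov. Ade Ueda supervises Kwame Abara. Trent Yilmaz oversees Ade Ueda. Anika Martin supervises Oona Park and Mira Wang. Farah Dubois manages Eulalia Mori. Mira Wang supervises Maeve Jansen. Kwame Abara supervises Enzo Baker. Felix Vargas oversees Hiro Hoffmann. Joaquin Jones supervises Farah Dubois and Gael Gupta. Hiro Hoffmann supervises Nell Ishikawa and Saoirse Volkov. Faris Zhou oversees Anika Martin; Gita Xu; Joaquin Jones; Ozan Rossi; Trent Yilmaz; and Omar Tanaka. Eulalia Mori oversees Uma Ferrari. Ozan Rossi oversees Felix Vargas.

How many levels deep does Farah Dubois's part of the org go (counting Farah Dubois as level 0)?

2

The longest chain under Farah Dubois runs Farah Dubois → Eulalia Mori → Uma Ferrari, which is 2 levels below Farah Dubois.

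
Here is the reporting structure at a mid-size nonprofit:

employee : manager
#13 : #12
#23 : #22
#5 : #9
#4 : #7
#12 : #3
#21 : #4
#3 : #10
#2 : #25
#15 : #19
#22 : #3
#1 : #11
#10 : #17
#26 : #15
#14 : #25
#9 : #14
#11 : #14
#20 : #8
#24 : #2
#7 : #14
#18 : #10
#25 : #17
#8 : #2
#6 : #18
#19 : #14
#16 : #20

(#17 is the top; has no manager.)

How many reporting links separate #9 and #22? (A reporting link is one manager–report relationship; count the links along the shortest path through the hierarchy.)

6

#9 is 3 levels below #17, and #22 is 3 levels below #17 (their lowest common manager). The shortest path runs up from #9 to #17 and back down to #22: 3 + 3 = 6 links.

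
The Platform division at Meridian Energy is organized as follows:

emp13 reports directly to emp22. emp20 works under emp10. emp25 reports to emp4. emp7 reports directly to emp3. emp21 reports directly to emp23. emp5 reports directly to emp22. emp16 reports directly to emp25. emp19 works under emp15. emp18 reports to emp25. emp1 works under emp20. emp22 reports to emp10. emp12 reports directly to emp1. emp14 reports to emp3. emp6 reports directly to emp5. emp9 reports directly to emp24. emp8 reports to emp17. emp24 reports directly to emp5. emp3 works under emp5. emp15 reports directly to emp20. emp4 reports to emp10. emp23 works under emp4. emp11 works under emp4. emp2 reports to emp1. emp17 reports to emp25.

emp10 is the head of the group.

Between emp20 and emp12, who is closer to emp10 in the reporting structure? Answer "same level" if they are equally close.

emp20 is 1 level below emp10; emp12 is 3. emp20 is higher.

emp20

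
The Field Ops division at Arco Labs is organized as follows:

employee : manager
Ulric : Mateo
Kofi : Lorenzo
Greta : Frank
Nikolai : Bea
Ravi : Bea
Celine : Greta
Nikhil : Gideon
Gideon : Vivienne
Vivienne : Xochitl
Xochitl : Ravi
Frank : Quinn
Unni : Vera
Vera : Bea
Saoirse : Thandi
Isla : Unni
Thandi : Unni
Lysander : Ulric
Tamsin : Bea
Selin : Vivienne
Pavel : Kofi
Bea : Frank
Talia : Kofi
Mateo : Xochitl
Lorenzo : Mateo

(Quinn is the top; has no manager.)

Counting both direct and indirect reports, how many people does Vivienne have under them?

3

Vivienne directly manages Gideon, Selin. Under Gideon: Nikhil (1). Selin has no reports. So Vivienne's organization is 2 direct reports plus everyone under them: 2 + 1 = 3.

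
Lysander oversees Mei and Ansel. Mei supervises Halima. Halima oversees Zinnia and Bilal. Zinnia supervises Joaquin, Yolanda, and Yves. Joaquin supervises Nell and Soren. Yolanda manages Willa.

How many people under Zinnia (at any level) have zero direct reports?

4

The people in Zinnia's organization with no one reporting to them are Yves, Willa, Soren, Nell. That is 4.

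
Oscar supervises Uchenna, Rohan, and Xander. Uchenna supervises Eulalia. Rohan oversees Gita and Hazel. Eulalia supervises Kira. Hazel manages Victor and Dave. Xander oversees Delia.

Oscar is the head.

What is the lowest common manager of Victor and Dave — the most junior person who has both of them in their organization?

Victor's chain of managers is Hazel, Rohan, Oscar. Dave's chain of managers is Hazel, Rohan, Oscar. The first manager that appears in both chains is Hazel.

Hazel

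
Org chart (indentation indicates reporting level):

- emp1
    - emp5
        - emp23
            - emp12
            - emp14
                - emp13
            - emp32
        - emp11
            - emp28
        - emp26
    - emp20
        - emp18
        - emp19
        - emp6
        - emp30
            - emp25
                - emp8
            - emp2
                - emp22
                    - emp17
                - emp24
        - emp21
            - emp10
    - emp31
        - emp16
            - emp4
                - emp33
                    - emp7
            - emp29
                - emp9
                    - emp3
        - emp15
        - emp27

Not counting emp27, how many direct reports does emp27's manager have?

emp27 reports to emp31. emp31's other direct reports are emp16, emp15 — 2 peers.

2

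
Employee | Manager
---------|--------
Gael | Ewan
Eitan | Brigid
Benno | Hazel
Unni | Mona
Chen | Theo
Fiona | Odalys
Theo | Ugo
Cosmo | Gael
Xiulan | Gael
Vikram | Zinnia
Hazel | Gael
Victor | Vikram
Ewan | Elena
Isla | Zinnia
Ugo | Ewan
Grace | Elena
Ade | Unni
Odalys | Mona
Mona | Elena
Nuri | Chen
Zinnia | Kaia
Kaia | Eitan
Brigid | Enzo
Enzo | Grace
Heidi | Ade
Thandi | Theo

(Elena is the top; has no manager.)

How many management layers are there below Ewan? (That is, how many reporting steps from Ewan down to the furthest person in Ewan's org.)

The longest chain under Ewan runs Ewan → Ugo → Theo → Chen → Nuri, which is 4 levels below Ewan.

4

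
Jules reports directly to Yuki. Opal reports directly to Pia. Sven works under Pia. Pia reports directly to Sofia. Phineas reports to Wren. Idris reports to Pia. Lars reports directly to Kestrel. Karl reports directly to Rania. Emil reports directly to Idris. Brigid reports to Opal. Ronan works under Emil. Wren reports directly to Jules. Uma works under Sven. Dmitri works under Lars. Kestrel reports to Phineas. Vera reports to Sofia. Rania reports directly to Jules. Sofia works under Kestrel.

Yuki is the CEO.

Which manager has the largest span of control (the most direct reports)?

Pia

Direct-report counts: Yuki has 1; Jules has 2; Rania has 1; Wren has 1; Phineas has 1; Kestrel has 2; Sofia has 2; Pia has 3; Opal has 1; Idris has 1; Emil has 1; Sven has 1; Lars has 1. The largest is 3, held by Pia.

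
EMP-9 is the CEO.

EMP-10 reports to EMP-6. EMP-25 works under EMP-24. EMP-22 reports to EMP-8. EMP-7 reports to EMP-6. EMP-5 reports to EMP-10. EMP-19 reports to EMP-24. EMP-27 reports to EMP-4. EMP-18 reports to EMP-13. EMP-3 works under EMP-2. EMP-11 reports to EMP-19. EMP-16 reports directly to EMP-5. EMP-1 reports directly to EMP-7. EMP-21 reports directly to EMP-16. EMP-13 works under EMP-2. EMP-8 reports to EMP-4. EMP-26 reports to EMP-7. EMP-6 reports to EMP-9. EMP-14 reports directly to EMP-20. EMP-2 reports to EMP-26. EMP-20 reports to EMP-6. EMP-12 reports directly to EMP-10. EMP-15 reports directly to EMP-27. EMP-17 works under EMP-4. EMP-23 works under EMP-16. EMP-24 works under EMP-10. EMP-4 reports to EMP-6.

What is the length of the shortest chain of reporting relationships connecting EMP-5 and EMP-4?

3

EMP-5 is 2 levels below EMP-6, and EMP-4 is 1 level below EMP-6 (their lowest common manager). The shortest path runs up from EMP-5 to EMP-6 and back down to EMP-4: 2 + 1 = 3 links.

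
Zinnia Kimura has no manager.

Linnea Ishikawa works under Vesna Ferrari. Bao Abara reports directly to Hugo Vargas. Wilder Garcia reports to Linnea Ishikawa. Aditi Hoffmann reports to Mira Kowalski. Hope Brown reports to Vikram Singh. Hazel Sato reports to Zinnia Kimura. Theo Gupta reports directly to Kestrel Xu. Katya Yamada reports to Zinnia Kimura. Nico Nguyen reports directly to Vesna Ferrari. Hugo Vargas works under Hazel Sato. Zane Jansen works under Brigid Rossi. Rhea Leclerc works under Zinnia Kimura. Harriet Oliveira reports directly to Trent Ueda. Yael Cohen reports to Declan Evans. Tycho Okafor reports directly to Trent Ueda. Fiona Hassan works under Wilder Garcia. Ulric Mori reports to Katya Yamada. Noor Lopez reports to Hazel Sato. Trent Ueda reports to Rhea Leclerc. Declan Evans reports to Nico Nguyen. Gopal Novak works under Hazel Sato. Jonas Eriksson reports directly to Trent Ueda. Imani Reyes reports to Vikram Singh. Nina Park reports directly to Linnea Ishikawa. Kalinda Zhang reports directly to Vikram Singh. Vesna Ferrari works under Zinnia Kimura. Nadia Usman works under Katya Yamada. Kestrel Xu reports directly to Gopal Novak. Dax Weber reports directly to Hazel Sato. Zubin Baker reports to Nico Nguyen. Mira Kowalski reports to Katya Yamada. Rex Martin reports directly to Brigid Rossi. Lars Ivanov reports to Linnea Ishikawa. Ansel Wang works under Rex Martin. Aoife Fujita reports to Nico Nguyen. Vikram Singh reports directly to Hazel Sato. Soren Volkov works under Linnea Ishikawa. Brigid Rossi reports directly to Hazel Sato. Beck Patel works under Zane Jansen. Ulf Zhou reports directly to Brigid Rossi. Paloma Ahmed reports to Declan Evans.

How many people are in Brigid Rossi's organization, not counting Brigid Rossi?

Brigid Rossi directly manages Zane Jansen, Ulf Zhou, Rex Martin. Under Zane Jansen: Beck Patel (1). Ulf Zhou has no reports. Under Rex Martin: Ansel Wang (1). So Brigid Rossi's organization is 3 direct reports plus everyone under them: 2 + 1 + 2 = 5.

5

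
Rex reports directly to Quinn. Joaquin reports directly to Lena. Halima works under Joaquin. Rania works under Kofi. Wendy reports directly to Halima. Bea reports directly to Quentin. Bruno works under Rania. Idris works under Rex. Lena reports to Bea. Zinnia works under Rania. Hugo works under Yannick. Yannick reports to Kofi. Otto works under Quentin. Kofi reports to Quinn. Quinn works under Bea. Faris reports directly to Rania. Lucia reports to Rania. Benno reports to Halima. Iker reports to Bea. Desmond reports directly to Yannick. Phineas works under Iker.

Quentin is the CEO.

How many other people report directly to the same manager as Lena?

2

Lena reports to Bea. Bea's other direct reports are Quinn, Iker — 2 peers.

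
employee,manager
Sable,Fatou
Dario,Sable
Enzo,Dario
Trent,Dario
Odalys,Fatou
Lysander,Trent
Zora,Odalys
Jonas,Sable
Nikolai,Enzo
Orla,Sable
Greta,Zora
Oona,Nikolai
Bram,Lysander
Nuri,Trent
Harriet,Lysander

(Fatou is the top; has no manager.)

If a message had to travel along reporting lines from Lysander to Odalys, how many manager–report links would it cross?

5

Lysander is 4 levels below Fatou, and Odalys is 1 level below Fatou (their lowest common manager). The shortest path runs up from Lysander to Fatou and back down to Odalys: 4 + 1 = 5 links.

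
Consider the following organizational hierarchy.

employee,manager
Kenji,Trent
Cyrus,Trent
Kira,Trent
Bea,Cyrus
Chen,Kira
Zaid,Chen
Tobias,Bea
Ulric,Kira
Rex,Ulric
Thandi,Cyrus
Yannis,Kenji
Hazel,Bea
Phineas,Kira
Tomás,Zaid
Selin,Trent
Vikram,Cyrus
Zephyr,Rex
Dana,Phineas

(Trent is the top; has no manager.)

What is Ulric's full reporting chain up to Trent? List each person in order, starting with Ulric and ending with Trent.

Ulric reports to Kira. Kira reports to Trent. Trent is at the top.

Ulric -> Kira -> Trent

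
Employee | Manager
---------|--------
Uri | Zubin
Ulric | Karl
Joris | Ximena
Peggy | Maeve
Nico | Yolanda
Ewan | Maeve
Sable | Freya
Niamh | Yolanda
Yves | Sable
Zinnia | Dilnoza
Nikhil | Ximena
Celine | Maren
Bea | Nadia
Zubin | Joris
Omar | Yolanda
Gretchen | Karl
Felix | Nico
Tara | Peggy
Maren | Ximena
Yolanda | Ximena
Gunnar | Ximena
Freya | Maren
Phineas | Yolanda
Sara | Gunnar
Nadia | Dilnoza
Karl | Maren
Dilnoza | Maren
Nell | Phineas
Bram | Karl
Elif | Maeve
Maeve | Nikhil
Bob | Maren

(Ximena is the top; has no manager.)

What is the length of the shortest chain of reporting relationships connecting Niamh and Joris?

3

Niamh is 2 levels below Ximena, and Joris is 1 level below Ximena (their lowest common manager). The shortest path runs up from Niamh to Ximena and back down to Joris: 2 + 1 = 3 links.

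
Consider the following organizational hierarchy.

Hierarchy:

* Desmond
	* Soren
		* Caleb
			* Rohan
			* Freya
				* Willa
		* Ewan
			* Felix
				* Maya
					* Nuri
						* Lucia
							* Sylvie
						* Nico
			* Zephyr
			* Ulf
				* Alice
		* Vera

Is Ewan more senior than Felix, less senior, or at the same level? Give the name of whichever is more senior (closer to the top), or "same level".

Ewan is 2 levels below Desmond; Felix is 3. Ewan is higher.

Ewan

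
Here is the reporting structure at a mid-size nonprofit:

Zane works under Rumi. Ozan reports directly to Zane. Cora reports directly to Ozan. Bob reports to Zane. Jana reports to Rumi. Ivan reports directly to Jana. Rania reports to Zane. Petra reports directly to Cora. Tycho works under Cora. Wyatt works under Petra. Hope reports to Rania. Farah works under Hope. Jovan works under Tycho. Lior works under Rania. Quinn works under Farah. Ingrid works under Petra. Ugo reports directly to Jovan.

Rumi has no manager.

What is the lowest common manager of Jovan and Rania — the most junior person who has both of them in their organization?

Zane

Jovan's chain of managers is Tycho, Cora, Ozan, Zane, Rumi. Rania's chain of managers is Zane, Rumi. The first manager that appears in both chains is Zane.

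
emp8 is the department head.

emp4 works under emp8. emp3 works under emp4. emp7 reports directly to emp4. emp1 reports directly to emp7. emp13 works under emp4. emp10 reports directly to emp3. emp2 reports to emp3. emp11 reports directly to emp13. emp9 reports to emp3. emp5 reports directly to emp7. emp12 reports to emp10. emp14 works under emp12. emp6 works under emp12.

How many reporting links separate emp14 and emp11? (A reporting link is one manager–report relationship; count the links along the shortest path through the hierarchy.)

6

emp14 is 4 levels below emp4, and emp11 is 2 levels below emp4 (their lowest common manager). The shortest path runs up from emp14 to emp4 and back down to emp11: 4 + 2 = 6 links.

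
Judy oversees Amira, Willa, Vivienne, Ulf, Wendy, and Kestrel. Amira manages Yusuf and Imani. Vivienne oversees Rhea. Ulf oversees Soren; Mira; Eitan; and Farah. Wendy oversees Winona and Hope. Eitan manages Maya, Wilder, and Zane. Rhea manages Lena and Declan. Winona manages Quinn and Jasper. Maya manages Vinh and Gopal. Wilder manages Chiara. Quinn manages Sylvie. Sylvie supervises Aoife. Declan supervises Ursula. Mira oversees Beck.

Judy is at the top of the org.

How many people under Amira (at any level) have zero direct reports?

The people in Amira's organization with no one reporting to them are Imani, Yusuf. That is 2.

2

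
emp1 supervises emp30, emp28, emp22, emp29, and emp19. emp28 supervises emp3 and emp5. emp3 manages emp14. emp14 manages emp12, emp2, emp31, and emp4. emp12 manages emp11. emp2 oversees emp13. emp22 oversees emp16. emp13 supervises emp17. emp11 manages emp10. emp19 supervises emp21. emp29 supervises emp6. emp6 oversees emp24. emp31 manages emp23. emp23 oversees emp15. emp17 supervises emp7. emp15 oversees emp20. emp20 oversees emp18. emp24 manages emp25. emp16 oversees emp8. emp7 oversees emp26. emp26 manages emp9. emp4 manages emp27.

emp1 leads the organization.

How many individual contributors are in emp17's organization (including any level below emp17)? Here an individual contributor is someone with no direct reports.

The only person in emp17's organization with no one reporting to them is emp9. That is 1.

1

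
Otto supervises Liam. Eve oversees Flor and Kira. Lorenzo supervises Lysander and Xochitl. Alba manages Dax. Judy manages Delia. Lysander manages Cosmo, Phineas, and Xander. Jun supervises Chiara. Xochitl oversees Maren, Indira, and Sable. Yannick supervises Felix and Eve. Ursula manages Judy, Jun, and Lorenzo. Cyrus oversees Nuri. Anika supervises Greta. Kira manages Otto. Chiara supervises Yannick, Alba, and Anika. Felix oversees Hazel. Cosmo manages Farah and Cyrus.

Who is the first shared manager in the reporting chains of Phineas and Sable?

Phineas's chain of managers is Lysander, Lorenzo, Ursula. Sable's chain of managers is Xochitl, Lorenzo, Ursula. The first manager that appears in both chains is Lorenzo.

Lorenzo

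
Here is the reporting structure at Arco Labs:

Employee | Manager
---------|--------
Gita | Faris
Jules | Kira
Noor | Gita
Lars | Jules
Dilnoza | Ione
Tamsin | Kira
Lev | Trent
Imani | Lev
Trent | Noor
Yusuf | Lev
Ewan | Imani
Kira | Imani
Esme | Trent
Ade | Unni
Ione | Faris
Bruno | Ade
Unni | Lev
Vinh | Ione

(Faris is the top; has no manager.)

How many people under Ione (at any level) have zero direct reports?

The people in Ione's organization with no one reporting to them are Dilnoza, Vinh. That is 2.

2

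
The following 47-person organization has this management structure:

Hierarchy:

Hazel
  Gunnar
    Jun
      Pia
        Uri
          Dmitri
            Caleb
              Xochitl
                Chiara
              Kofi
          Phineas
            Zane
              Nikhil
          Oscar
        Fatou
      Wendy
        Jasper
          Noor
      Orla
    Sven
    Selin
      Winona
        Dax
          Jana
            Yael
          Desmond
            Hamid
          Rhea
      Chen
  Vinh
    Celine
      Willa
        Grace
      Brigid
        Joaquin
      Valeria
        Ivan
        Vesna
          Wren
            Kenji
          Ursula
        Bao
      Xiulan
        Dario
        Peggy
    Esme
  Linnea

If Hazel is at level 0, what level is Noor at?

5

Chain from Noor up to Hazel: Noor → Jasper → Wendy → Jun → Gunnar → Hazel. That is 5 steps up, so Noor is 5 levels below Hazel.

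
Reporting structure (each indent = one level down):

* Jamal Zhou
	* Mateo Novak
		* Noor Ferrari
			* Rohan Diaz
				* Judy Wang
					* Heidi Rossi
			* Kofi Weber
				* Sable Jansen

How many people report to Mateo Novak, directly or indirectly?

6

Mateo Novak directly manages Noor Ferrari. Under Noor Ferrari: Kofi Weber, Sable Jansen, Rohan Diaz, Judy Wang, Heidi Rossi (5). That's 6 in total.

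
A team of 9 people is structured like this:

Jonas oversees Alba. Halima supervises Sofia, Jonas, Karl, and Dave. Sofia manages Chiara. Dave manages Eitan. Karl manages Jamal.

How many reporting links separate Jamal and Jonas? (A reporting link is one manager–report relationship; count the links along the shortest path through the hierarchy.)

3

Jamal is 2 levels below Halima, and Jonas is 1 level below Halima (their lowest common manager). The shortest path runs up from Jamal to Halima and back down to Jonas: 2 + 1 = 3 links.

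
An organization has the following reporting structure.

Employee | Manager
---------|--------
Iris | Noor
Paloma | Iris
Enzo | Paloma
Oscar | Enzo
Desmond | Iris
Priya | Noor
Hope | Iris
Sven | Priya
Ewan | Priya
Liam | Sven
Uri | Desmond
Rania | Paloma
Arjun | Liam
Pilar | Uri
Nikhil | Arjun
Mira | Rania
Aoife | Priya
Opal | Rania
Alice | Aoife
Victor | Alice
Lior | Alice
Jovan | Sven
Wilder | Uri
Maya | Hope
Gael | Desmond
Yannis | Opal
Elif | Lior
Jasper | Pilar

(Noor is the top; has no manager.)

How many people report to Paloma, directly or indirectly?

6

Paloma directly manages Enzo, Rania. Under Enzo: Oscar (1). Under Rania: Opal, Yannis, Mira (3). So Paloma's organization is 2 direct reports plus everyone under them: 2 + 4 = 6.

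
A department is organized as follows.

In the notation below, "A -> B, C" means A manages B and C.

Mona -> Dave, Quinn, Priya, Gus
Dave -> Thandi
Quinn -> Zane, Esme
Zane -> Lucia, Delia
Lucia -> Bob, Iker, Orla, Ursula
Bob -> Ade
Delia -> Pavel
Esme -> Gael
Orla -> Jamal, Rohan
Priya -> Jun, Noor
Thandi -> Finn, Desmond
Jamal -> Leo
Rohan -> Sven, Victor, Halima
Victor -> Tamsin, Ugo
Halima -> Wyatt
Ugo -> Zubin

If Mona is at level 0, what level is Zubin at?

8

Chain from Zubin up to Mona: Zubin → Ugo → Victor → Rohan → Orla → Lucia → Zane → Quinn → Mona. That is 8 steps up, so Zubin is 8 levels below Mona.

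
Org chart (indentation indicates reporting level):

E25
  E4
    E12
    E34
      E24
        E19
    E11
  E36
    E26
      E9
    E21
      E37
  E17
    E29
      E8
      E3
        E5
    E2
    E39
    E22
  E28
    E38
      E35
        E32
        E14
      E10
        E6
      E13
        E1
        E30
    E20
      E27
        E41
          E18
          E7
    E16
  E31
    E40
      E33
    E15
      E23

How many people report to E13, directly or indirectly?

2

E13 directly manages E1, E30. E1 has no reports. E30 has no reports. So E13's organization is 2 direct reports plus everyone under them: 1 + 1 = 2.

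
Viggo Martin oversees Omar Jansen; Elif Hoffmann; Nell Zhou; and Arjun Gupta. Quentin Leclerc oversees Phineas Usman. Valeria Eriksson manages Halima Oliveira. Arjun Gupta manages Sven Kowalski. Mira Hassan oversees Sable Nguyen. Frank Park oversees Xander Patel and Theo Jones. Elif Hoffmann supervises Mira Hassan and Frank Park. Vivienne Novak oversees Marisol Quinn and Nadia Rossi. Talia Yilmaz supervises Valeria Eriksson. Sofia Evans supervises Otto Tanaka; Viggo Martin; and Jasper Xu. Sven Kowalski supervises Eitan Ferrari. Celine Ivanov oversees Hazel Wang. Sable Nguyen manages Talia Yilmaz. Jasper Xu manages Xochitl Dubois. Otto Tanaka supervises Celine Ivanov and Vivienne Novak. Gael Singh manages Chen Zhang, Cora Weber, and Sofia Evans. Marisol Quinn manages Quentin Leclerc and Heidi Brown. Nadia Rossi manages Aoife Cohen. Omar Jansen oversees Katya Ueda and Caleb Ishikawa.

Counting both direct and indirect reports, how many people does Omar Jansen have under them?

Omar Jansen directly manages Caleb Ishikawa, Katya Ueda. Caleb Ishikawa has no reports. Katya Ueda has no reports. So Omar Jansen's organization is 2 direct reports plus everyone under them: 1 + 1 = 2.

2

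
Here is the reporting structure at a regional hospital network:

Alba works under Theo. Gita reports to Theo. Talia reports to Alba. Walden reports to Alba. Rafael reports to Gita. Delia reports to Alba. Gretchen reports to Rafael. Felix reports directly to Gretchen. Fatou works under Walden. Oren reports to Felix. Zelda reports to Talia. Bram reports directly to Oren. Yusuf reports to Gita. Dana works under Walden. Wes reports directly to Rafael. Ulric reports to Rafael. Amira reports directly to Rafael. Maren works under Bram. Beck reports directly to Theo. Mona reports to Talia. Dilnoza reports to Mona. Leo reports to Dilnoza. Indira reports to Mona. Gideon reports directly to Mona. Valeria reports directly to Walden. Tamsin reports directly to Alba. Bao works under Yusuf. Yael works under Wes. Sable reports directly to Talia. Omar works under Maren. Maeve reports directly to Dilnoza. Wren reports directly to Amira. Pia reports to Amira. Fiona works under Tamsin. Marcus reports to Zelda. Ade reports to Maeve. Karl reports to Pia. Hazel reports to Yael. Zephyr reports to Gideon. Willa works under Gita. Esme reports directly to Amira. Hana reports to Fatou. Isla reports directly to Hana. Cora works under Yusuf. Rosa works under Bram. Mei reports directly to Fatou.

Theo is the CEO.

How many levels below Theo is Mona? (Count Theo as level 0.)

Chain from Mona up to Theo: Mona → Talia → Alba → Theo. That is 3 steps up, so Mona is 3 levels below Theo.

3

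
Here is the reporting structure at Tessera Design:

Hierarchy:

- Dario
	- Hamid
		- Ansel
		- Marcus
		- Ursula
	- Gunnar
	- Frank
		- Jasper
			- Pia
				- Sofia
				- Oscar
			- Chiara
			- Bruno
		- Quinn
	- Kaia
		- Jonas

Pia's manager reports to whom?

Frank

Pia reports to Jasper, and Jasper reports to Frank. So Pia's skip-level manager is Frank.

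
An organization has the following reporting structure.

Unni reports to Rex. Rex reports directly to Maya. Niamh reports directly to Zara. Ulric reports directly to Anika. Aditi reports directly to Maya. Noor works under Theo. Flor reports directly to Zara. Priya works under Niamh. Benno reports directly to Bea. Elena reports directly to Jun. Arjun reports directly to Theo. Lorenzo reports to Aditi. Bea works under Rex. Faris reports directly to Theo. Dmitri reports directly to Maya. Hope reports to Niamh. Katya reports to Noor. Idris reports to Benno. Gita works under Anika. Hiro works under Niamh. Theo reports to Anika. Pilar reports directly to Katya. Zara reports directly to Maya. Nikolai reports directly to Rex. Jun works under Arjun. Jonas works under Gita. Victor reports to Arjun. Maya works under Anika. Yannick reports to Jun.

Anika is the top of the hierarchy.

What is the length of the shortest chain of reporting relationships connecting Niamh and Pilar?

7

Niamh is 3 levels below Anika, and Pilar is 4 levels below Anika (their lowest common manager). The shortest path runs up from Niamh to Anika and back down to Pilar: 3 + 4 = 7 links.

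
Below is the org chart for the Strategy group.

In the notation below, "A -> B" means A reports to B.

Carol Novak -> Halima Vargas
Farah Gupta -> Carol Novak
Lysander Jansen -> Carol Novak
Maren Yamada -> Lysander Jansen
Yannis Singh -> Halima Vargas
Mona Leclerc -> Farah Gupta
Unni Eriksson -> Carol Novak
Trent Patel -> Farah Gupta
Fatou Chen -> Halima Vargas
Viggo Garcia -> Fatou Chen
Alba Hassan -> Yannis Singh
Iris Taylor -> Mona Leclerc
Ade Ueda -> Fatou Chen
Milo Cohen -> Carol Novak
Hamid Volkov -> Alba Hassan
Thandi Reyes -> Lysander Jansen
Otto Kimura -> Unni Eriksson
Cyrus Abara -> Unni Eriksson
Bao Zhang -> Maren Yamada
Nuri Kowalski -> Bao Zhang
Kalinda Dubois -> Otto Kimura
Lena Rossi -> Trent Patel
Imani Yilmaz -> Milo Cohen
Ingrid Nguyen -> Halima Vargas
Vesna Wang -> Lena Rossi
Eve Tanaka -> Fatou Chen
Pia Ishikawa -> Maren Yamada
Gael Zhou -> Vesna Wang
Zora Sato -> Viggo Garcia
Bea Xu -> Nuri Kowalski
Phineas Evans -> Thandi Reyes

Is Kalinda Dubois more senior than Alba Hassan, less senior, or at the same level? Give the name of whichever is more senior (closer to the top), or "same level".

Kalinda Dubois is 4 levels below Halima Vargas; Alba Hassan is 2. Alba Hassan is higher.

Alba Hassan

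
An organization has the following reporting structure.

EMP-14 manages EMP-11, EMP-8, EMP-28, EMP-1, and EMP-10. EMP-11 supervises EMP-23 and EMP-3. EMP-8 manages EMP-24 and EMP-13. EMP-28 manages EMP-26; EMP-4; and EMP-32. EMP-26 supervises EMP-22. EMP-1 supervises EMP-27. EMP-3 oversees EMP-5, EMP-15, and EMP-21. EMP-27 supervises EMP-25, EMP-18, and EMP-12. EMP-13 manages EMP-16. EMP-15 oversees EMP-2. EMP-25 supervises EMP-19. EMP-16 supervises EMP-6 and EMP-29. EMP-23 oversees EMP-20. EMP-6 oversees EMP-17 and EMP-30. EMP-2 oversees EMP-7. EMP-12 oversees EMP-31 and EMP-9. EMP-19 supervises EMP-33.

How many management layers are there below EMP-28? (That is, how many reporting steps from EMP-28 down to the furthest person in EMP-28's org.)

2

The longest chain under EMP-28 runs EMP-28 → EMP-26 → EMP-22, which is 2 levels below EMP-28.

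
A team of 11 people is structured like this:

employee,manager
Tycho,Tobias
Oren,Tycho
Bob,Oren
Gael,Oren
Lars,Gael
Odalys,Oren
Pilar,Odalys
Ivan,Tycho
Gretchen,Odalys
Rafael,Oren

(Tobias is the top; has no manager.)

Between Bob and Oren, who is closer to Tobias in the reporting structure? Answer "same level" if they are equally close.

Oren

Bob is 3 levels below Tobias; Oren is 2. Oren is higher.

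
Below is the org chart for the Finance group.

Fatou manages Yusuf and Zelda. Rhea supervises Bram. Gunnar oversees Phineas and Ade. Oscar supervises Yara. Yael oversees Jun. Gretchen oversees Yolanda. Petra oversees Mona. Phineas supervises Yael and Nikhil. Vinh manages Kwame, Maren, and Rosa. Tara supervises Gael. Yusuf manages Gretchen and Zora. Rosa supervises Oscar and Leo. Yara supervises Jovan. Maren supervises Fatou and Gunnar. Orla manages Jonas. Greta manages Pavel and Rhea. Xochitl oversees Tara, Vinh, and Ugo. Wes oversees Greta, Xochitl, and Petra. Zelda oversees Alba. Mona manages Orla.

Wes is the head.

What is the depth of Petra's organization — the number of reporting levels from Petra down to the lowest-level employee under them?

3

The longest chain under Petra runs Petra → Mona → Orla → Jonas, which is 3 levels below Petra.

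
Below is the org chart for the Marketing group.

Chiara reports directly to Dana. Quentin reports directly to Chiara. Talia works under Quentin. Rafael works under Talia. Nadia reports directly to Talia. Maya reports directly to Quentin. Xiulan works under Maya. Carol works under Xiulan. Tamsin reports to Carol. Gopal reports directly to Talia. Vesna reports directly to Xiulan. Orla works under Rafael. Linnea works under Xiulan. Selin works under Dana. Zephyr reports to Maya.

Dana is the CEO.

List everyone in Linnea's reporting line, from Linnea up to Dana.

Linnea reports to Xiulan. Xiulan reports to Maya. Maya reports to Quentin. Quentin reports to Chiara. Chiara reports to Dana. Dana is at the top.

Linnea -> Xiulan -> Maya -> Quentin -> Chiara -> Dana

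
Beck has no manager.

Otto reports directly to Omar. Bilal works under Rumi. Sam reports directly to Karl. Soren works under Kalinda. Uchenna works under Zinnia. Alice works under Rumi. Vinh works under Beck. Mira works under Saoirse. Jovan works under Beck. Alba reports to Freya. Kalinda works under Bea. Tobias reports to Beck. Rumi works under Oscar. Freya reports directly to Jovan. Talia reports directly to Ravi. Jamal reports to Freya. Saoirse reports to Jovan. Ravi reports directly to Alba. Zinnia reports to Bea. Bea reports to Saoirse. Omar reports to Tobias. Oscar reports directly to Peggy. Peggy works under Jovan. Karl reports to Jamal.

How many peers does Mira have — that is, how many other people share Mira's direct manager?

1

Mira reports to Saoirse. Saoirse's other direct reports are Bea — 1 peer.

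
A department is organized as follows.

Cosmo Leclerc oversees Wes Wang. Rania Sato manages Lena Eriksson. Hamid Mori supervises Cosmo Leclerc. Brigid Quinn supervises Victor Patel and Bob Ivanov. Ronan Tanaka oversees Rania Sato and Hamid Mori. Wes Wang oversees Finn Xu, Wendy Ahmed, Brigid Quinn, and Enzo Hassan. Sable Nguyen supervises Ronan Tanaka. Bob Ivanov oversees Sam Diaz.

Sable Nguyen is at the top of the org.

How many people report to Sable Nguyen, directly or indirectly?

Sable Nguyen directly manages Ronan Tanaka. Under Ronan Tanaka: Hamid Mori, Cosmo Leclerc, Wes Wang, Finn Xu, Wendy Ahmed, Enzo Hassan, Brigid Quinn, Victor Patel, Bob Ivanov, Sam Diaz, Rania Sato, Lena Eriksson (12). That's 13 in total.

13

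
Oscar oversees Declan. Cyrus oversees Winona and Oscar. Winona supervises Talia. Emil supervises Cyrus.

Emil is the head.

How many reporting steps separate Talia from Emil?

3

Chain from Talia up to Emil: Talia → Winona → Cyrus → Emil. That is 3 steps up, so Talia is 3 levels below Emil.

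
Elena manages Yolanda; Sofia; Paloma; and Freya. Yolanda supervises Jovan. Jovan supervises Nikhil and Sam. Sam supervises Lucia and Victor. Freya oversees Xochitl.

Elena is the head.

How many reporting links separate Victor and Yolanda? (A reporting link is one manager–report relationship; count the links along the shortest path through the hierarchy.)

3

Victor is in Yolanda's organization: the chain from Victor up to Yolanda is Victor → Sam → Jovan → Yolanda, which is 3 links.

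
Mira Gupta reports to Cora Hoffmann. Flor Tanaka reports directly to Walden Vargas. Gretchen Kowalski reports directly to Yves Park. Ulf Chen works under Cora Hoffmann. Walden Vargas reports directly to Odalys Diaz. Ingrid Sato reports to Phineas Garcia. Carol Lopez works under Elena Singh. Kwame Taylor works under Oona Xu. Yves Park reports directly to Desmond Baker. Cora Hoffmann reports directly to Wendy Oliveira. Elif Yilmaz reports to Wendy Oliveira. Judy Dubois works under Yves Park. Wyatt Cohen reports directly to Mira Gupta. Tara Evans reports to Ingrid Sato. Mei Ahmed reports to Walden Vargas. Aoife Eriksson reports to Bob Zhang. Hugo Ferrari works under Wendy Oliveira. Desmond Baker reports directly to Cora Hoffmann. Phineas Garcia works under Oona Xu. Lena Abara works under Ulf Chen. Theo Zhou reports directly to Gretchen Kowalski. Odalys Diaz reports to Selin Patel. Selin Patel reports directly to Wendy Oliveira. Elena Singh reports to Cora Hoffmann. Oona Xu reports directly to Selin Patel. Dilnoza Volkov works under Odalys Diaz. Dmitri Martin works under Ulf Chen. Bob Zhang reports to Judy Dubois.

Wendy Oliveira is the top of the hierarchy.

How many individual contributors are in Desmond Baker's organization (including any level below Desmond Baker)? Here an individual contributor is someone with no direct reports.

The people in Desmond Baker's organization with no one reporting to them are Theo Zhou, Aoife Eriksson. That is 2.

2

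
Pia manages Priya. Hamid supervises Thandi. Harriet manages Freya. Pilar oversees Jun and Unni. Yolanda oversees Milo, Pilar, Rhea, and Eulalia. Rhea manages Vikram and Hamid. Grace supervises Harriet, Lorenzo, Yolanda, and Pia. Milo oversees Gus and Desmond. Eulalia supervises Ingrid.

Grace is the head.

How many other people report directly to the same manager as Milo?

3

Milo reports to Yolanda. Yolanda's other direct reports are Pilar, Eulalia, Rhea — 3 peers.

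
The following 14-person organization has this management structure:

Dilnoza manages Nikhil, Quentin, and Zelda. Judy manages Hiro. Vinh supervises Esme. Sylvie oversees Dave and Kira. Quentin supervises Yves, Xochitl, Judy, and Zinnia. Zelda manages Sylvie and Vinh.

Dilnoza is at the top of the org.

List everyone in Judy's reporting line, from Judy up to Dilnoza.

Judy reports to Quentin. Quentin reports to Dilnoza. Dilnoza is at the top.

Judy -> Quentin -> Dilnoza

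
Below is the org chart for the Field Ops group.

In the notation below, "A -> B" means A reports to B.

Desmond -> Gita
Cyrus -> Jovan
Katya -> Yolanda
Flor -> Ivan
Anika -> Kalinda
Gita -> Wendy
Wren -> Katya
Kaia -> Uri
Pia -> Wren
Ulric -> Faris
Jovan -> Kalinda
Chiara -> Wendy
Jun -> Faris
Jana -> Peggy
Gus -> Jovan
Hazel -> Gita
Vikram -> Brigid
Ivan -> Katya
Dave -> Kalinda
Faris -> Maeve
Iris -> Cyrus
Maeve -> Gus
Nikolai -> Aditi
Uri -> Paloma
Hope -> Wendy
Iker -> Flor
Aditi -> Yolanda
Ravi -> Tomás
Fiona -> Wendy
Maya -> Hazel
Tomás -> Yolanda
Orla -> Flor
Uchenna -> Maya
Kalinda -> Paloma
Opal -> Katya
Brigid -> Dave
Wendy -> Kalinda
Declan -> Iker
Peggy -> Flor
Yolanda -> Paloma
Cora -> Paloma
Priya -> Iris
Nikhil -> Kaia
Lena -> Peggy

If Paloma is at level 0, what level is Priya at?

Chain from Priya up to Paloma: Priya → Iris → Cyrus → Jovan → Kalinda → Paloma. That is 5 steps up, so Priya is 5 levels below Paloma.

5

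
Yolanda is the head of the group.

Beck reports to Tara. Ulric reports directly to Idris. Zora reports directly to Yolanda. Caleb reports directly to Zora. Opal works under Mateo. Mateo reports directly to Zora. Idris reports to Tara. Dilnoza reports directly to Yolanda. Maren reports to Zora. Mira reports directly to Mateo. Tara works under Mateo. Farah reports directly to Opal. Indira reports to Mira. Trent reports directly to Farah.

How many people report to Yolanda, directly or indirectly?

Yolanda directly manages Zora, Dilnoza. Under Zora: Caleb, Maren, Mateo, Opal, Farah, Trent, Tara, Beck, Idris, Ulric, Mira, Indira (12). Dilnoza has no reports. So Yolanda's organization is 2 direct reports plus everyone under them: 13 + 1 = 14.

14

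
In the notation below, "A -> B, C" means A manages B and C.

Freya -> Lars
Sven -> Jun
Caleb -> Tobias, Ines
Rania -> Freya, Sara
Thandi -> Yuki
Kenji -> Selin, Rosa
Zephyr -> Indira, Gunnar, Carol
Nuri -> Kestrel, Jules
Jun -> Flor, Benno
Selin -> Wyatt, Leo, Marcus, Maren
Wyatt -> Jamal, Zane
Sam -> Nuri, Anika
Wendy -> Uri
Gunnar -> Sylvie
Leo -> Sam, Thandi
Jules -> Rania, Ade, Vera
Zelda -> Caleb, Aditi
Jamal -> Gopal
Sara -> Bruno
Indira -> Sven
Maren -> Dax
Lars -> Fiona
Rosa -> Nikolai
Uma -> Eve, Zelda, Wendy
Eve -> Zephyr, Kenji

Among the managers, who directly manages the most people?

Selin

Direct-report counts: Uma has 3; Wendy has 1; Zelda has 2; Caleb has 2; Eve has 2; Kenji has 2; Rosa has 1; Selin has 4; Maren has 1; Leo has 2; Thandi has 1; Sam has 2; Nuri has 2; Jules has 3; Rania has 2; Sara has 1; Freya has 1; Lars has 1; Wyatt has 2; Jamal has 1; Zephyr has 3; Gunnar has 1; Indira has 1; Sven has 1; Jun has 2. The largest is 4, held by Selin.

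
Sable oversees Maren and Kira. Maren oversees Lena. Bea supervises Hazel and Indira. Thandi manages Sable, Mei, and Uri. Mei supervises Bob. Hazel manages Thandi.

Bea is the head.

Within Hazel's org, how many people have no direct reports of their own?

The people in Hazel's organization with no one reporting to them are Uri, Bob, Kira, Lena. That is 4.

4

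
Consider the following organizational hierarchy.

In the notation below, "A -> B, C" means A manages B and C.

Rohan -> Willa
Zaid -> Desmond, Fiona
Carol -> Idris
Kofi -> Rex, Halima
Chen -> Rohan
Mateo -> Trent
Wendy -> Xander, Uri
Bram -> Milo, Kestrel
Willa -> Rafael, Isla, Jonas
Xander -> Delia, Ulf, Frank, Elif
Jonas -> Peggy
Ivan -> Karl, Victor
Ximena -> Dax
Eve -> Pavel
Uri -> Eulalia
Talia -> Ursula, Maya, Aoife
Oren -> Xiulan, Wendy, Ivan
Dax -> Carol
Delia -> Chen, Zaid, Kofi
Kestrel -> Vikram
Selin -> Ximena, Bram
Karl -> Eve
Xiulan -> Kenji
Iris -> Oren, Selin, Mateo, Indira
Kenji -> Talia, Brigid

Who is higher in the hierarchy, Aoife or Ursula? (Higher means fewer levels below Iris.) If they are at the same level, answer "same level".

Both Aoife and Ursula are 5 levels below Iris.

same level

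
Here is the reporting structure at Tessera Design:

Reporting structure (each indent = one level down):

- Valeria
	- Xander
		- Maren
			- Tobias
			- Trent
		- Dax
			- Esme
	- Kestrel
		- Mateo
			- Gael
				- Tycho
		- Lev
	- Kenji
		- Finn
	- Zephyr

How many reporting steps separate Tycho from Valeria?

4

Chain from Tycho up to Valeria: Tycho → Gael → Mateo → Kestrel → Valeria. That is 4 steps up, so Tycho is 4 levels below Valeria.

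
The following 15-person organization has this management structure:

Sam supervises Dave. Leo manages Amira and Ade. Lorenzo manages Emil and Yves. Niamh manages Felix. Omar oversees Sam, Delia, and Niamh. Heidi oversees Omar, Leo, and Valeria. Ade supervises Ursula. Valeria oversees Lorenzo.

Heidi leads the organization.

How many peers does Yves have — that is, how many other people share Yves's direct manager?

1

Yves reports to Lorenzo. Lorenzo's other direct reports are Emil — 1 peer.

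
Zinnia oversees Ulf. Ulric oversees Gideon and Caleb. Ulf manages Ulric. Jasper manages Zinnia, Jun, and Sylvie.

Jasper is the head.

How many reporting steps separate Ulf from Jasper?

2

Chain from Ulf up to Jasper: Ulf → Zinnia → Jasper. That is 2 steps up, so Ulf is 2 levels below Jasper.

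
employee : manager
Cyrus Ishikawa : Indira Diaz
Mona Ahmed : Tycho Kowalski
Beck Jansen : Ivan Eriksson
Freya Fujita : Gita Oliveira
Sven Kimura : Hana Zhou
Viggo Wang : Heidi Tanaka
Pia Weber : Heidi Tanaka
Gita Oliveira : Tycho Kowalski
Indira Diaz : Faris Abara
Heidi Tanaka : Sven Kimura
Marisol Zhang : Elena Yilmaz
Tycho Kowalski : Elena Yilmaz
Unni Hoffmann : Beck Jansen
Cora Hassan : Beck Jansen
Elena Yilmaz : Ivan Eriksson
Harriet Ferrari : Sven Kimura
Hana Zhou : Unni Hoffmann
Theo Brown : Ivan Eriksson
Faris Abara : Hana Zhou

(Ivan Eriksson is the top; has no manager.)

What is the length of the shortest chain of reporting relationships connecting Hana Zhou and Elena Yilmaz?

Hana Zhou is 3 levels below Ivan Eriksson, and Elena Yilmaz is 1 level below Ivan Eriksson (their lowest common manager). The shortest path runs up from Hana Zhou to Ivan Eriksson and back down to Elena Yilmaz: 3 + 1 = 4 links.

4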